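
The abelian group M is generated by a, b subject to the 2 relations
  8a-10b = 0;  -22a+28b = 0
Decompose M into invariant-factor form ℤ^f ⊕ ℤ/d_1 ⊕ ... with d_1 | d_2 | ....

Answer: M ≅ ℤ/2 ⊕ ℤ/2

Derivation:
rank_ℚ(R)=2; free=2−2=0
SNF(R) diag = [2, 2] → torsion [2, 2]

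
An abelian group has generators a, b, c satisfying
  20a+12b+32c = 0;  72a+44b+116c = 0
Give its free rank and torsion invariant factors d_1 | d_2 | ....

rank_ℚ(R)=2; free=3−2=1
SNF(R) diag = [4, 4] → torsion [4, 4]

Answer: M ≅ ℤ^1 ⊕ ℤ/4 ⊕ ℤ/4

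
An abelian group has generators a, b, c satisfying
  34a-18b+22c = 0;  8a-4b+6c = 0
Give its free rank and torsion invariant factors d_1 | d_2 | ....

Answer: M ≅ ℤ^1 ⊕ ℤ/2 ⊕ ℤ/2

Derivation:
rank_ℚ(R)=2; free=3−2=1
SNF(R) diag = [2, 2] → torsion [2, 2]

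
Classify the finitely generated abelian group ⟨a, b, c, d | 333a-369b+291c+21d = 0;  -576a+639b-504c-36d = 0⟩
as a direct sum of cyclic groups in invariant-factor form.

Answer: M ≅ ℤ^2 ⊕ ℤ/3 ⊕ ℤ/9

Derivation:
rank_ℚ(R)=2; free=4−2=2
SNF(R) diag = [3, 9] → torsion [3, 9]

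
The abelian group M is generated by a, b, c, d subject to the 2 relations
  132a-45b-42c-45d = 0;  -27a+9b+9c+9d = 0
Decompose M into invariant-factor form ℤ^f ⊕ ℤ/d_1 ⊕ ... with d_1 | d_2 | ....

rank_ℚ(R)=2; free=4−2=2
SNF(R) diag = [3, 9] → torsion [3, 9]

Answer: M ≅ ℤ^2 ⊕ ℤ/3 ⊕ ℤ/9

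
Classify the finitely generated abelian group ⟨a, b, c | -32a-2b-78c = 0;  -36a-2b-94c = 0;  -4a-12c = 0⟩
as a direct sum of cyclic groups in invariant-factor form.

rank_ℚ(R)=3; free=3−3=0
SNF(R) diag = [2, 4, 4] → torsion [2, 4, 4]

Answer: M ≅ ℤ/2 ⊕ ℤ/4 ⊕ ℤ/4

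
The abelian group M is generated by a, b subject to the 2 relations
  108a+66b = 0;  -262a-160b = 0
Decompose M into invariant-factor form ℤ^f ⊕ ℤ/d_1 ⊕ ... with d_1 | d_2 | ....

rank_ℚ(R)=2; free=2−2=0
SNF(R) diag = [2, 6] → torsion [2, 6]

Answer: M ≅ ℤ/2 ⊕ ℤ/6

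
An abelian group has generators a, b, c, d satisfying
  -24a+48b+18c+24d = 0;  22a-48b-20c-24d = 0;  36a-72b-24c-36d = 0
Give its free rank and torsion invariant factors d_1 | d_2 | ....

Answer: M ≅ ℤ^1 ⊕ ℤ/2 ⊕ ℤ/6 ⊕ ℤ/12

Derivation:
rank_ℚ(R)=3; free=4−3=1
SNF(R) diag = [2, 6, 12] → torsion [2, 6, 12]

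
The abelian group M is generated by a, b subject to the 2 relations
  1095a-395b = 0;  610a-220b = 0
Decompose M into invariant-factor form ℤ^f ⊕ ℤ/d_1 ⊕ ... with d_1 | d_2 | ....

Answer: M ≅ ℤ/5 ⊕ ℤ/10

Derivation:
rank_ℚ(R)=2; free=2−2=0
SNF(R) diag = [5, 10] → torsion [5, 10]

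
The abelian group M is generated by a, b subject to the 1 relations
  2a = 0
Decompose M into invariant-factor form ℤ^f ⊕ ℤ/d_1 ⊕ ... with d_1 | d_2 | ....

Answer: M ≅ ℤ^1 ⊕ ℤ/2

Derivation:
rank_ℚ(R)=1; free=2−1=1
SNF(R) diag = [2] → torsion [2]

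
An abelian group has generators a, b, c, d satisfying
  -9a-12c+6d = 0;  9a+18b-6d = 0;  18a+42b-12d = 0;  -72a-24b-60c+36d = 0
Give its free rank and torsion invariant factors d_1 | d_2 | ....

rank_ℚ(R)=4; free=4−4=0
SNF(R) diag = [3, 6, 12, 36] → torsion [3, 6, 12, 36]

Answer: M ≅ ℤ/3 ⊕ ℤ/6 ⊕ ℤ/12 ⊕ ℤ/36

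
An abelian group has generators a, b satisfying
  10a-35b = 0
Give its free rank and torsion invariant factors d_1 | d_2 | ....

Answer: M ≅ ℤ^1 ⊕ ℤ/5

Derivation:
rank_ℚ(R)=1; free=2−1=1
SNF(R) diag = [5] → torsion [5]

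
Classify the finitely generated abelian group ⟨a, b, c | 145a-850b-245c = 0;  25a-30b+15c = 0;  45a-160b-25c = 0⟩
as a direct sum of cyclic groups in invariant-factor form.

Answer: M ≅ ℤ/5 ⊕ ℤ/10 ⊕ ℤ/20

Derivation:
rank_ℚ(R)=3; free=3−3=0
SNF(R) diag = [5, 10, 20] → torsion [5, 10, 20]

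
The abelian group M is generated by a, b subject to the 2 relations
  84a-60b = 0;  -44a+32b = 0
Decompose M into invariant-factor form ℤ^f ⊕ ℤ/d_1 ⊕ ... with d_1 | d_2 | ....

Answer: M ≅ ℤ/4 ⊕ ℤ/12

Derivation:
rank_ℚ(R)=2; free=2−2=0
SNF(R) diag = [4, 12] → torsion [4, 12]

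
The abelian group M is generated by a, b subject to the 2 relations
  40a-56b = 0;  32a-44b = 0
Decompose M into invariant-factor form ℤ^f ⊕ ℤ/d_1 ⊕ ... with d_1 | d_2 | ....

Answer: M ≅ ℤ/4 ⊕ ℤ/8

Derivation:
rank_ℚ(R)=2; free=2−2=0
SNF(R) diag = [4, 8] → torsion [4, 8]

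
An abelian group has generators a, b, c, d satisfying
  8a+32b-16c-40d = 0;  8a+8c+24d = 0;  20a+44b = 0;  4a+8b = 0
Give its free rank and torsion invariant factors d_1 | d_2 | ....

rank_ℚ(R)=4; free=4−4=0
SNF(R) diag = [4, 4, 8, 8] → torsion [4, 4, 8, 8]

Answer: M ≅ ℤ/4 ⊕ ℤ/4 ⊕ ℤ/8 ⊕ ℤ/8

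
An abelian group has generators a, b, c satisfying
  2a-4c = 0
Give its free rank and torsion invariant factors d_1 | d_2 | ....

rank_ℚ(R)=1; free=3−1=2
SNF(R) diag = [2] → torsion [2]

Answer: M ≅ ℤ^2 ⊕ ℤ/2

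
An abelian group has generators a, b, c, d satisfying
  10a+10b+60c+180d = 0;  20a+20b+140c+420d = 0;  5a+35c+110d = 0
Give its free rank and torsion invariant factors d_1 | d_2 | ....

Answer: M ≅ ℤ^1 ⊕ ℤ/5 ⊕ ℤ/10 ⊕ ℤ/20

Derivation:
rank_ℚ(R)=3; free=4−3=1
SNF(R) diag = [5, 10, 20] → torsion [5, 10, 20]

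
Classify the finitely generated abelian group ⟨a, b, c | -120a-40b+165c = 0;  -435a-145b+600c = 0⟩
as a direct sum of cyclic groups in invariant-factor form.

rank_ℚ(R)=2; free=3−2=1
SNF(R) diag = [5, 15] → torsion [5, 15]

Answer: M ≅ ℤ^1 ⊕ ℤ/5 ⊕ ℤ/15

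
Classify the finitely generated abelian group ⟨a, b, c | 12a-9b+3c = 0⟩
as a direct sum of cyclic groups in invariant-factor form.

rank_ℚ(R)=1; free=3−1=2
SNF(R) diag = [3] → torsion [3]

Answer: M ≅ ℤ^2 ⊕ ℤ/3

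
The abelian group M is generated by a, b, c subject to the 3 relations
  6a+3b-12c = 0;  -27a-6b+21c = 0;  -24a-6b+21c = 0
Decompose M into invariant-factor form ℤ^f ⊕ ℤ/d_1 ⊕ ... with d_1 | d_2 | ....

Answer: M ≅ ℤ/3 ⊕ ℤ/3 ⊕ ℤ/3

Derivation:
rank_ℚ(R)=3; free=3−3=0
SNF(R) diag = [3, 3, 3] → torsion [3, 3, 3]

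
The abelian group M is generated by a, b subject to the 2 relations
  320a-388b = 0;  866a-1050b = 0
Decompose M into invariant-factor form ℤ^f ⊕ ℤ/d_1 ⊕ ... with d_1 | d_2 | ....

Answer: M ≅ ℤ/2 ⊕ ℤ/4

Derivation:
rank_ℚ(R)=2; free=2−2=0
SNF(R) diag = [2, 4] → torsion [2, 4]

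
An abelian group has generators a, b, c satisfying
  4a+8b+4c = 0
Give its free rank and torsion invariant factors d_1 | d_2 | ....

Answer: M ≅ ℤ^2 ⊕ ℤ/4

Derivation:
rank_ℚ(R)=1; free=3−1=2
SNF(R) diag = [4] → torsion [4]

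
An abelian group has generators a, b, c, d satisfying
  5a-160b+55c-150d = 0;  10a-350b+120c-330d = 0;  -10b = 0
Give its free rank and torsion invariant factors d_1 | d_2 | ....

Answer: M ≅ ℤ^1 ⊕ ℤ/5 ⊕ ℤ/10 ⊕ ℤ/10

Derivation:
rank_ℚ(R)=3; free=4−3=1
SNF(R) diag = [5, 10, 10] → torsion [5, 10, 10]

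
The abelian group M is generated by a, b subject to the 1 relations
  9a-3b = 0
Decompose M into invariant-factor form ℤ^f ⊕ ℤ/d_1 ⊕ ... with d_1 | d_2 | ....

Answer: M ≅ ℤ^1 ⊕ ℤ/3

Derivation:
rank_ℚ(R)=1; free=2−1=1
SNF(R) diag = [3] → torsion [3]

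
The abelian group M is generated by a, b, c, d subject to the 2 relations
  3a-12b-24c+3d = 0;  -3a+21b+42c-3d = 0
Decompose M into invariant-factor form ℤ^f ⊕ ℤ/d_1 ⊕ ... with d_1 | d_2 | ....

Answer: M ≅ ℤ^2 ⊕ ℤ/3 ⊕ ℤ/9

Derivation:
rank_ℚ(R)=2; free=4−2=2
SNF(R) diag = [3, 9] → torsion [3, 9]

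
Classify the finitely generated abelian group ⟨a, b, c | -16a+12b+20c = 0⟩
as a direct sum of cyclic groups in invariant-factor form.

Answer: M ≅ ℤ^2 ⊕ ℤ/4

Derivation:
rank_ℚ(R)=1; free=3−1=2
SNF(R) diag = [4] → torsion [4]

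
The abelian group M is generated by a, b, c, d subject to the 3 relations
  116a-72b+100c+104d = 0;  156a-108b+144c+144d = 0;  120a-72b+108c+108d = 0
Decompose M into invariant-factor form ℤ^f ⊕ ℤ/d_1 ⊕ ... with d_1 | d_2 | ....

rank_ℚ(R)=3; free=4−3=1
SNF(R) diag = [4, 12, 36] → torsion [4, 12, 36]

Answer: M ≅ ℤ^1 ⊕ ℤ/4 ⊕ ℤ/12 ⊕ ℤ/36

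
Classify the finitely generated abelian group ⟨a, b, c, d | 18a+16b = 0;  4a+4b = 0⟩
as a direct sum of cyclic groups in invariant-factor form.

rank_ℚ(R)=2; free=4−2=2
SNF(R) diag = [2, 4] → torsion [2, 4]

Answer: M ≅ ℤ^2 ⊕ ℤ/2 ⊕ ℤ/4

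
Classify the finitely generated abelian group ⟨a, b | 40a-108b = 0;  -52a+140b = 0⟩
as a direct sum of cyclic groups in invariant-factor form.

Answer: M ≅ ℤ/4 ⊕ ℤ/4

Derivation:
rank_ℚ(R)=2; free=2−2=0
SNF(R) diag = [4, 4] → torsion [4, 4]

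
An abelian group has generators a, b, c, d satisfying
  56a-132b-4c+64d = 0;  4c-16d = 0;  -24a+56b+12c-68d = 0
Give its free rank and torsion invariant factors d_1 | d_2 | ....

rank_ℚ(R)=3; free=4−3=1
SNF(R) diag = [4, 4, 4] → torsion [4, 4, 4]

Answer: M ≅ ℤ^1 ⊕ ℤ/4 ⊕ ℤ/4 ⊕ ℤ/4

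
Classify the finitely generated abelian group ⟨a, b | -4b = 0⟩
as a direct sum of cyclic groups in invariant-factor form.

rank_ℚ(R)=1; free=2−1=1
SNF(R) diag = [4] → torsion [4]

Answer: M ≅ ℤ^1 ⊕ ℤ/4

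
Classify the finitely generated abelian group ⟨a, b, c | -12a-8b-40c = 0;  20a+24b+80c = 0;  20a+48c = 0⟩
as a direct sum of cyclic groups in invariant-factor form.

rank_ℚ(R)=3; free=3−3=0
SNF(R) diag = [4, 8, 8] → torsion [4, 8, 8]

Answer: M ≅ ℤ/4 ⊕ ℤ/8 ⊕ ℤ/8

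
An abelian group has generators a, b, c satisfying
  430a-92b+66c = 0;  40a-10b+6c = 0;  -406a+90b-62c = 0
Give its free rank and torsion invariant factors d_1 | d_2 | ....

Answer: M ≅ ℤ/2 ⊕ ℤ/2 ⊕ ℤ/2

Derivation:
rank_ℚ(R)=3; free=3−3=0
SNF(R) diag = [2, 2, 2] → torsion [2, 2, 2]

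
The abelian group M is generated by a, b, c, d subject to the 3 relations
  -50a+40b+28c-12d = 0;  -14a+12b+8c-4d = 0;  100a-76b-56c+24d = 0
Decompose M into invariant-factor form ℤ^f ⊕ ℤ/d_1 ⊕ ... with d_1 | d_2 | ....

rank_ℚ(R)=3; free=4−3=1
SNF(R) diag = [2, 4, 4] → torsion [2, 4, 4]

Answer: M ≅ ℤ^1 ⊕ ℤ/2 ⊕ ℤ/4 ⊕ ℤ/4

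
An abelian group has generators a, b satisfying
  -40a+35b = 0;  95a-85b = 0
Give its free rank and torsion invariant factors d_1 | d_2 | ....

Answer: M ≅ ℤ/5 ⊕ ℤ/15

Derivation:
rank_ℚ(R)=2; free=2−2=0
SNF(R) diag = [5, 15] → torsion [5, 15]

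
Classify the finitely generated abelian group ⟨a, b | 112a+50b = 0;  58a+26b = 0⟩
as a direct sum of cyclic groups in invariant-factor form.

rank_ℚ(R)=2; free=2−2=0
SNF(R) diag = [2, 6] → torsion [2, 6]

Answer: M ≅ ℤ/2 ⊕ ℤ/6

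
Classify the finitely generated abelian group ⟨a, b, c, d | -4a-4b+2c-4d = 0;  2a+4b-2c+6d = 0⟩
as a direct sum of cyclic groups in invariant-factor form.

rank_ℚ(R)=2; free=4−2=2
SNF(R) diag = [2, 2] → torsion [2, 2]

Answer: M ≅ ℤ^2 ⊕ ℤ/2 ⊕ ℤ/2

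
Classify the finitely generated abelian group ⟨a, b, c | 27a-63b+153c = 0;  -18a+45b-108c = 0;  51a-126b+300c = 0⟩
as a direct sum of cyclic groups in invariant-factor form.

Answer: M ≅ ℤ/3 ⊕ ℤ/9 ⊕ ℤ/9

Derivation:
rank_ℚ(R)=3; free=3−3=0
SNF(R) diag = [3, 9, 9] → torsion [3, 9, 9]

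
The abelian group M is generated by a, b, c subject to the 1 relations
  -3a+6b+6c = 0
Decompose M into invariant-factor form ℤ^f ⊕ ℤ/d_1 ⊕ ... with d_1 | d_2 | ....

rank_ℚ(R)=1; free=3−1=2
SNF(R) diag = [3] → torsion [3]

Answer: M ≅ ℤ^2 ⊕ ℤ/3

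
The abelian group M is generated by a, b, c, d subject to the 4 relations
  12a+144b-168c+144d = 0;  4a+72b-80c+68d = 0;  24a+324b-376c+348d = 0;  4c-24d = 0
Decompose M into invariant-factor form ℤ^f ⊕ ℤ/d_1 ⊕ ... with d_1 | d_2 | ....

Answer: M ≅ ℤ/4 ⊕ ℤ/4 ⊕ ℤ/12 ⊕ ℤ/36

Derivation:
rank_ℚ(R)=4; free=4−4=0
SNF(R) diag = [4, 4, 12, 36] → torsion [4, 4, 12, 36]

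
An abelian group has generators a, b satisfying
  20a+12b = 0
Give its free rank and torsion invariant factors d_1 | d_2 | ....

Answer: M ≅ ℤ^1 ⊕ ℤ/4

Derivation:
rank_ℚ(R)=1; free=2−1=1
SNF(R) diag = [4] → torsion [4]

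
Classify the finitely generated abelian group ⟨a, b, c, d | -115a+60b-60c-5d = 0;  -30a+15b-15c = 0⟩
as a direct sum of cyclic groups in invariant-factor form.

rank_ℚ(R)=2; free=4−2=2
SNF(R) diag = [5, 15] → torsion [5, 15]

Answer: M ≅ ℤ^2 ⊕ ℤ/5 ⊕ ℤ/15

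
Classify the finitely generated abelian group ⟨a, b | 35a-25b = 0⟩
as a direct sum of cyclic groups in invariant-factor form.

Answer: M ≅ ℤ^1 ⊕ ℤ/5

Derivation:
rank_ℚ(R)=1; free=2−1=1
SNF(R) diag = [5] → torsion [5]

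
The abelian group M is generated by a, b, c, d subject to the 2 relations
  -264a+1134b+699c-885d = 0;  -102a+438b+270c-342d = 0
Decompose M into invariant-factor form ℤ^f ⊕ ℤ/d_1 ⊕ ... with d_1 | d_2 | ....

rank_ℚ(R)=2; free=4−2=2
SNF(R) diag = [3, 6] → torsion [3, 6]

Answer: M ≅ ℤ^2 ⊕ ℤ/3 ⊕ ℤ/6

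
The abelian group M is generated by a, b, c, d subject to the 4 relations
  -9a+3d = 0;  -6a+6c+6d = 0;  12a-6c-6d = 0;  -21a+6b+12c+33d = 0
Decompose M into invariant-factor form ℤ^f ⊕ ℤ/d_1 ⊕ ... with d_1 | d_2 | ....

Answer: M ≅ ℤ/3 ⊕ ℤ/6 ⊕ ℤ/6 ⊕ ℤ/6

Derivation:
rank_ℚ(R)=4; free=4−4=0
SNF(R) diag = [3, 6, 6, 6] → torsion [3, 6, 6, 6]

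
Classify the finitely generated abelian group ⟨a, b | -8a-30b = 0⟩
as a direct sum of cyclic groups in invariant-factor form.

rank_ℚ(R)=1; free=2−1=1
SNF(R) diag = [2] → torsion [2]

Answer: M ≅ ℤ^1 ⊕ ℤ/2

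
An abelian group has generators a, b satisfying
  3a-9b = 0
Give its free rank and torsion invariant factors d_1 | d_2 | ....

Answer: M ≅ ℤ^1 ⊕ ℤ/3

Derivation:
rank_ℚ(R)=1; free=2−1=1
SNF(R) diag = [3] → torsion [3]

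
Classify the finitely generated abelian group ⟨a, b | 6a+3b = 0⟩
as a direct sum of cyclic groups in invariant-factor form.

Answer: M ≅ ℤ^1 ⊕ ℤ/3

Derivation:
rank_ℚ(R)=1; free=2−1=1
SNF(R) diag = [3] → torsion [3]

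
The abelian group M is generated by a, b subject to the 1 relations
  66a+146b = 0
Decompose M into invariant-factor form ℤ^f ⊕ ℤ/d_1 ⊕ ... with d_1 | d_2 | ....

Answer: M ≅ ℤ^1 ⊕ ℤ/2

Derivation:
rank_ℚ(R)=1; free=2−1=1
SNF(R) diag = [2] → torsion [2]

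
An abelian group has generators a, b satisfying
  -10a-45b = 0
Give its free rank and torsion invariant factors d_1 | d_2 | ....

rank_ℚ(R)=1; free=2−1=1
SNF(R) diag = [5] → torsion [5]

Answer: M ≅ ℤ^1 ⊕ ℤ/5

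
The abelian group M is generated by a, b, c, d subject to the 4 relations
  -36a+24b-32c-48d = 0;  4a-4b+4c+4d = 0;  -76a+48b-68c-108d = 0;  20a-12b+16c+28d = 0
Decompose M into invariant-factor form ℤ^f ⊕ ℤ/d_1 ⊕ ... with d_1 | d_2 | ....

rank_ℚ(R)=4; free=4−4=0
SNF(R) diag = [4, 4, 4, 4] → torsion [4, 4, 4, 4]

Answer: M ≅ ℤ/4 ⊕ ℤ/4 ⊕ ℤ/4 ⊕ ℤ/4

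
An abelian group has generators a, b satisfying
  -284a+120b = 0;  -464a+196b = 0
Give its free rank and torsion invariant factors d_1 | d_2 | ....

Answer: M ≅ ℤ/4 ⊕ ℤ/4

Derivation:
rank_ℚ(R)=2; free=2−2=0
SNF(R) diag = [4, 4] → torsion [4, 4]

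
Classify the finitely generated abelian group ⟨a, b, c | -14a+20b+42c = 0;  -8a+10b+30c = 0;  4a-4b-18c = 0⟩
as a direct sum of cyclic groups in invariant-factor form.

rank_ℚ(R)=3; free=3−3=0
SNF(R) diag = [2, 2, 6] → torsion [2, 2, 6]

Answer: M ≅ ℤ/2 ⊕ ℤ/2 ⊕ ℤ/6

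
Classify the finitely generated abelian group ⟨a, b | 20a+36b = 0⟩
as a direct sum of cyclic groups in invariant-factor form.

rank_ℚ(R)=1; free=2−1=1
SNF(R) diag = [4] → torsion [4]

Answer: M ≅ ℤ^1 ⊕ ℤ/4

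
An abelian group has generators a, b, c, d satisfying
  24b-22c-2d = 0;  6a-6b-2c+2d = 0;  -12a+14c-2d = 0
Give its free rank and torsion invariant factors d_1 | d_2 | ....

rank_ℚ(R)=3; free=4−3=1
SNF(R) diag = [2, 6, 12] → torsion [2, 6, 12]

Answer: M ≅ ℤ^1 ⊕ ℤ/2 ⊕ ℤ/6 ⊕ ℤ/12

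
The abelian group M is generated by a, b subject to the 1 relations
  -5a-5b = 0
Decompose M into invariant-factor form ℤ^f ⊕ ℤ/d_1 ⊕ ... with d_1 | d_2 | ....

Answer: M ≅ ℤ^1 ⊕ ℤ/5

Derivation:
rank_ℚ(R)=1; free=2−1=1
SNF(R) diag = [5] → torsion [5]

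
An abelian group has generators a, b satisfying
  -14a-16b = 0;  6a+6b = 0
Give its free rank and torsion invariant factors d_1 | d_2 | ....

Answer: M ≅ ℤ/2 ⊕ ℤ/6

Derivation:
rank_ℚ(R)=2; free=2−2=0
SNF(R) diag = [2, 6] → torsion [2, 6]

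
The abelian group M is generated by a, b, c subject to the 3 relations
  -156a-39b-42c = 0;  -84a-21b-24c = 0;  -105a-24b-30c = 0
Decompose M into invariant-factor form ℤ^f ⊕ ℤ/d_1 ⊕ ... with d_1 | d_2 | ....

rank_ℚ(R)=3; free=3−3=0
SNF(R) diag = [3, 9, 18] → torsion [3, 9, 18]

Answer: M ≅ ℤ/3 ⊕ ℤ/9 ⊕ ℤ/18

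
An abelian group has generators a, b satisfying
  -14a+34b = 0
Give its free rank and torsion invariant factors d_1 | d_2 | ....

rank_ℚ(R)=1; free=2−1=1
SNF(R) diag = [2] → torsion [2]

Answer: M ≅ ℤ^1 ⊕ ℤ/2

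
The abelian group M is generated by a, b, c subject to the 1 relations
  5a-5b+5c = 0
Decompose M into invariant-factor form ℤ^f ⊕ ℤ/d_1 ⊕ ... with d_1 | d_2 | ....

rank_ℚ(R)=1; free=3−1=2
SNF(R) diag = [5] → torsion [5]

Answer: M ≅ ℤ^2 ⊕ ℤ/5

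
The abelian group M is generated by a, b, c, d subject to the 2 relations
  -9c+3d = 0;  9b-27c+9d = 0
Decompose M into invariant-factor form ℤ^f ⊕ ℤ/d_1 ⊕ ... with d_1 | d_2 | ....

rank_ℚ(R)=2; free=4−2=2
SNF(R) diag = [3, 9] → torsion [3, 9]

Answer: M ≅ ℤ^2 ⊕ ℤ/3 ⊕ ℤ/9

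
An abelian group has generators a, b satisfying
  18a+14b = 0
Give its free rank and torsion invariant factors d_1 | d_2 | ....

rank_ℚ(R)=1; free=2−1=1
SNF(R) diag = [2] → torsion [2]

Answer: M ≅ ℤ^1 ⊕ ℤ/2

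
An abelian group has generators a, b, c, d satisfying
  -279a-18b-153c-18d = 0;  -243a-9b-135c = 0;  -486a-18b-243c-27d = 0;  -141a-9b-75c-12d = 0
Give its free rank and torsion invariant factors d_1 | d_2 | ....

rank_ℚ(R)=4; free=4−4=0
SNF(R) diag = [3, 9, 27, 54] → torsion [3, 9, 27, 54]

Answer: M ≅ ℤ/3 ⊕ ℤ/9 ⊕ ℤ/27 ⊕ ℤ/54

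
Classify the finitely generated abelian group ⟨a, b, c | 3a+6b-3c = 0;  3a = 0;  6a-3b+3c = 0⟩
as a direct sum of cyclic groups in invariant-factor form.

Answer: M ≅ ℤ/3 ⊕ ℤ/3 ⊕ ℤ/3

Derivation:
rank_ℚ(R)=3; free=3−3=0
SNF(R) diag = [3, 3, 3] → torsion [3, 3, 3]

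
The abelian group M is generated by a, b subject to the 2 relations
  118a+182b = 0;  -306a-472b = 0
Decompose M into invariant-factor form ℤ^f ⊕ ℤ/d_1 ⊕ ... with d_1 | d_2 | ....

Answer: M ≅ ℤ/2 ⊕ ℤ/2

Derivation:
rank_ℚ(R)=2; free=2−2=0
SNF(R) diag = [2, 2] → torsion [2, 2]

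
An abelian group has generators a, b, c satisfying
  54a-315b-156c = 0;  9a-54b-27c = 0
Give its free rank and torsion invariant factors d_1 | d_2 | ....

Answer: M ≅ ℤ^1 ⊕ ℤ/3 ⊕ ℤ/9

Derivation:
rank_ℚ(R)=2; free=3−2=1
SNF(R) diag = [3, 9] → torsion [3, 9]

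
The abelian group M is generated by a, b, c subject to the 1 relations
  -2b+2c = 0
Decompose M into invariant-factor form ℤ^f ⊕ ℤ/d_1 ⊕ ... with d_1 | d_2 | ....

rank_ℚ(R)=1; free=3−1=2
SNF(R) diag = [2] → torsion [2]

Answer: M ≅ ℤ^2 ⊕ ℤ/2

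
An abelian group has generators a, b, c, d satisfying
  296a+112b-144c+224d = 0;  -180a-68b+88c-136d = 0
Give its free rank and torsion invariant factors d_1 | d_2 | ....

Answer: M ≅ ℤ^2 ⊕ ℤ/4 ⊕ ℤ/8

Derivation:
rank_ℚ(R)=2; free=4−2=2
SNF(R) diag = [4, 8] → torsion [4, 8]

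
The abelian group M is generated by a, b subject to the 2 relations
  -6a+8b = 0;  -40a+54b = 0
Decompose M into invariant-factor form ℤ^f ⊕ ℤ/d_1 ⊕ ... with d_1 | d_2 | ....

Answer: M ≅ ℤ/2 ⊕ ℤ/2

Derivation:
rank_ℚ(R)=2; free=2−2=0
SNF(R) diag = [2, 2] → torsion [2, 2]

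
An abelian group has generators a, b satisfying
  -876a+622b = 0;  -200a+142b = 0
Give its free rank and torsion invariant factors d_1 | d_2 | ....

rank_ℚ(R)=2; free=2−2=0
SNF(R) diag = [2, 4] → torsion [2, 4]

Answer: M ≅ ℤ/2 ⊕ ℤ/4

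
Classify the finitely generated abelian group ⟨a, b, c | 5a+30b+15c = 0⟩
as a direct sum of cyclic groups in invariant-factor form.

Answer: M ≅ ℤ^2 ⊕ ℤ/5

Derivation:
rank_ℚ(R)=1; free=3−1=2
SNF(R) diag = [5] → torsion [5]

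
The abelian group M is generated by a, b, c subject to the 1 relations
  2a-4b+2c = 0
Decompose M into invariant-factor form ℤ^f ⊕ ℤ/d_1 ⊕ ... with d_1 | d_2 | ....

Answer: M ≅ ℤ^2 ⊕ ℤ/2

Derivation:
rank_ℚ(R)=1; free=3−1=2
SNF(R) diag = [2] → torsion [2]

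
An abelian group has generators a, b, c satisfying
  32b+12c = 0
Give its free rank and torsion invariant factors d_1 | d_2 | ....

Answer: M ≅ ℤ^2 ⊕ ℤ/4

Derivation:
rank_ℚ(R)=1; free=3−1=2
SNF(R) diag = [4] → torsion [4]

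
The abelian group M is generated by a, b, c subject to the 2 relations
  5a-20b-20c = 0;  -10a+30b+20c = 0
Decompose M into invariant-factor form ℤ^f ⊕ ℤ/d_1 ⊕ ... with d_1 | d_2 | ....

Answer: M ≅ ℤ^1 ⊕ ℤ/5 ⊕ ℤ/10

Derivation:
rank_ℚ(R)=2; free=3−2=1
SNF(R) diag = [5, 10] → torsion [5, 10]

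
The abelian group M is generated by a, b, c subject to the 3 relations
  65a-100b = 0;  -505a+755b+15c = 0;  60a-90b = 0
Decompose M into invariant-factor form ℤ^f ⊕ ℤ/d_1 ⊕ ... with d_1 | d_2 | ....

rank_ℚ(R)=3; free=3−3=0
SNF(R) diag = [5, 15, 30] → torsion [5, 15, 30]

Answer: M ≅ ℤ/5 ⊕ ℤ/15 ⊕ ℤ/30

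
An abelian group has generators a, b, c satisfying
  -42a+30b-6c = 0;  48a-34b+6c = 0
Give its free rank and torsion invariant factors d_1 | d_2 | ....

rank_ℚ(R)=2; free=3−2=1
SNF(R) diag = [2, 6] → torsion [2, 6]

Answer: M ≅ ℤ^1 ⊕ ℤ/2 ⊕ ℤ/6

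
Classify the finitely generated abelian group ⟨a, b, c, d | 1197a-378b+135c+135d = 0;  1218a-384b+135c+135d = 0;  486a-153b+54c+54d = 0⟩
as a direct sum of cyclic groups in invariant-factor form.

rank_ℚ(R)=3; free=4−3=1
SNF(R) diag = [3, 9, 27] → torsion [3, 9, 27]

Answer: M ≅ ℤ^1 ⊕ ℤ/3 ⊕ ℤ/9 ⊕ ℤ/27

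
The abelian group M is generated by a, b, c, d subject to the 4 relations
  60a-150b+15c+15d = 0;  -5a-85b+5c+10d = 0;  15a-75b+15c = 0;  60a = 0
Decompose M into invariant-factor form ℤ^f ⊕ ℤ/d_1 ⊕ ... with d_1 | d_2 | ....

Answer: M ≅ ℤ/5 ⊕ ℤ/15 ⊕ ℤ/30 ⊕ ℤ/60

Derivation:
rank_ℚ(R)=4; free=4−4=0
SNF(R) diag = [5, 15, 30, 60] → torsion [5, 15, 30, 60]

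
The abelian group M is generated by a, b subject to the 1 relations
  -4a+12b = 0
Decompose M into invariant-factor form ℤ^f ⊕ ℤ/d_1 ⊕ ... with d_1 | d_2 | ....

rank_ℚ(R)=1; free=2−1=1
SNF(R) diag = [4] → torsion [4]

Answer: M ≅ ℤ^1 ⊕ ℤ/4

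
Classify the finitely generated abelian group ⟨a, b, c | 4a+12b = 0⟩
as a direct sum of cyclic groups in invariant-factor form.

Answer: M ≅ ℤ^2 ⊕ ℤ/4

Derivation:
rank_ℚ(R)=1; free=3−1=2
SNF(R) diag = [4] → torsion [4]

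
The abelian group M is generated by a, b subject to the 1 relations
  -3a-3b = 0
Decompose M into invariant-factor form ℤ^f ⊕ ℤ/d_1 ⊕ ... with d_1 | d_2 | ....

rank_ℚ(R)=1; free=2−1=1
SNF(R) diag = [3] → torsion [3]

Answer: M ≅ ℤ^1 ⊕ ℤ/3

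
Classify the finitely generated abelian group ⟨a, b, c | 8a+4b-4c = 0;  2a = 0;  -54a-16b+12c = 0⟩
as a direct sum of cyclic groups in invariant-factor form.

Answer: M ≅ ℤ/2 ⊕ ℤ/4 ⊕ ℤ/4

Derivation:
rank_ℚ(R)=3; free=3−3=0
SNF(R) diag = [2, 4, 4] → torsion [2, 4, 4]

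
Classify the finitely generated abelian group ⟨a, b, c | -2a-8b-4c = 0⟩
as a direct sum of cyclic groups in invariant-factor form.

rank_ℚ(R)=1; free=3−1=2
SNF(R) diag = [2] → torsion [2]

Answer: M ≅ ℤ^2 ⊕ ℤ/2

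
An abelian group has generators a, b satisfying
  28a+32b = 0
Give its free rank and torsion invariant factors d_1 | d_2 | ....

rank_ℚ(R)=1; free=2−1=1
SNF(R) diag = [4] → torsion [4]

Answer: M ≅ ℤ^1 ⊕ ℤ/4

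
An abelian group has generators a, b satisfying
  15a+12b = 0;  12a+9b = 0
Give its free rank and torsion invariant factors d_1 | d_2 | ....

rank_ℚ(R)=2; free=2−2=0
SNF(R) diag = [3, 3] → torsion [3, 3]

Answer: M ≅ ℤ/3 ⊕ ℤ/3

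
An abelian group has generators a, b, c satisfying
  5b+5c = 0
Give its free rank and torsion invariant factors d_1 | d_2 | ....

rank_ℚ(R)=1; free=3−1=2
SNF(R) diag = [5] → torsion [5]

Answer: M ≅ ℤ^2 ⊕ ℤ/5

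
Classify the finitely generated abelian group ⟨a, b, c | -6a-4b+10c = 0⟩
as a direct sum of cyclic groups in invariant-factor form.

rank_ℚ(R)=1; free=3−1=2
SNF(R) diag = [2] → torsion [2]

Answer: M ≅ ℤ^2 ⊕ ℤ/2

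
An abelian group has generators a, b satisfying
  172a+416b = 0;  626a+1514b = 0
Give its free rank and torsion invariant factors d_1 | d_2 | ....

rank_ℚ(R)=2; free=2−2=0
SNF(R) diag = [2, 4] → torsion [2, 4]

Answer: M ≅ ℤ/2 ⊕ ℤ/4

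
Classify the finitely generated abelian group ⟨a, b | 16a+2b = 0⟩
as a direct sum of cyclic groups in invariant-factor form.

rank_ℚ(R)=1; free=2−1=1
SNF(R) diag = [2] → torsion [2]

Answer: M ≅ ℤ^1 ⊕ ℤ/2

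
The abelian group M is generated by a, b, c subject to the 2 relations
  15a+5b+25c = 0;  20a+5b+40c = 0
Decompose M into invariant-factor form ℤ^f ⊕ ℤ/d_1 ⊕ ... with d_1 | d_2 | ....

Answer: M ≅ ℤ^1 ⊕ ℤ/5 ⊕ ℤ/5

Derivation:
rank_ℚ(R)=2; free=3−2=1
SNF(R) diag = [5, 5] → torsion [5, 5]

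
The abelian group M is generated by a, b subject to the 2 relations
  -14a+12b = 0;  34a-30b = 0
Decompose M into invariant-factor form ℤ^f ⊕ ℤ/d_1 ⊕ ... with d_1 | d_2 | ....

rank_ℚ(R)=2; free=2−2=0
SNF(R) diag = [2, 6] → torsion [2, 6]

Answer: M ≅ ℤ/2 ⊕ ℤ/6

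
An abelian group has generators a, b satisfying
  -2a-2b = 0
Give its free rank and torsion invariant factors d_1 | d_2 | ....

Answer: M ≅ ℤ^1 ⊕ ℤ/2

Derivation:
rank_ℚ(R)=1; free=2−1=1
SNF(R) diag = [2] → torsion [2]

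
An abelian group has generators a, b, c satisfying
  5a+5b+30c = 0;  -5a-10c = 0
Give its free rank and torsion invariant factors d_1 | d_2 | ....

Answer: M ≅ ℤ^1 ⊕ ℤ/5 ⊕ ℤ/5

Derivation:
rank_ℚ(R)=2; free=3−2=1
SNF(R) diag = [5, 5] → torsion [5, 5]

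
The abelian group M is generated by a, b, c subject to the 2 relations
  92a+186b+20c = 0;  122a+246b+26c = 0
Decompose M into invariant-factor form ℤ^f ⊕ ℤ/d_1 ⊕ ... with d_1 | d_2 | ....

Answer: M ≅ ℤ^1 ⊕ ℤ/2 ⊕ ℤ/6

Derivation:
rank_ℚ(R)=2; free=3−2=1
SNF(R) diag = [2, 6] → torsion [2, 6]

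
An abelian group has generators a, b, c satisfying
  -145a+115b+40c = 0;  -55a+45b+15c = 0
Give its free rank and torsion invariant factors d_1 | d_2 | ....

Answer: M ≅ ℤ^1 ⊕ ℤ/5 ⊕ ℤ/5

Derivation:
rank_ℚ(R)=2; free=3−2=1
SNF(R) diag = [5, 5] → torsion [5, 5]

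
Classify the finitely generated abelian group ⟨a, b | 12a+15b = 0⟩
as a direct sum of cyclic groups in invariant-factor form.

Answer: M ≅ ℤ^1 ⊕ ℤ/3

Derivation:
rank_ℚ(R)=1; free=2−1=1
SNF(R) diag = [3] → torsion [3]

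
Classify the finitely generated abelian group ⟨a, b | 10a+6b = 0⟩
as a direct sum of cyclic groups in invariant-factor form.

rank_ℚ(R)=1; free=2−1=1
SNF(R) diag = [2] → torsion [2]

Answer: M ≅ ℤ^1 ⊕ ℤ/2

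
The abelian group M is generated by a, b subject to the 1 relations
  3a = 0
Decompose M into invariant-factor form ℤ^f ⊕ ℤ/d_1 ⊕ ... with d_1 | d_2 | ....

rank_ℚ(R)=1; free=2−1=1
SNF(R) diag = [3] → torsion [3]

Answer: M ≅ ℤ^1 ⊕ ℤ/3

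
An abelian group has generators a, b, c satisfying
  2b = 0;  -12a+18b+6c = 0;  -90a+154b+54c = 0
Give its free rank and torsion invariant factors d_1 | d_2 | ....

Answer: M ≅ ℤ/2 ⊕ ℤ/6 ⊕ ℤ/18

Derivation:
rank_ℚ(R)=3; free=3−3=0
SNF(R) diag = [2, 6, 18] → torsion [2, 6, 18]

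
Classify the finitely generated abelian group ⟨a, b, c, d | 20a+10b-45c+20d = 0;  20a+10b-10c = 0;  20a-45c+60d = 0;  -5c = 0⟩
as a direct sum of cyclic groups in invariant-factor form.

rank_ℚ(R)=4; free=4−4=0
SNF(R) diag = [5, 10, 20, 20] → torsion [5, 10, 20, 20]

Answer: M ≅ ℤ/5 ⊕ ℤ/10 ⊕ ℤ/20 ⊕ ℤ/20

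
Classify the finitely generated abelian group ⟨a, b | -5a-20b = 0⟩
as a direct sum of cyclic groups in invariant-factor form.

Answer: M ≅ ℤ^1 ⊕ ℤ/5

Derivation:
rank_ℚ(R)=1; free=2−1=1
SNF(R) diag = [5] → torsion [5]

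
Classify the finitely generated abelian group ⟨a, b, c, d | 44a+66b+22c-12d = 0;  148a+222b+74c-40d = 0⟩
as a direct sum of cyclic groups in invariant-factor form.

rank_ℚ(R)=2; free=4−2=2
SNF(R) diag = [2, 4] → torsion [2, 4]

Answer: M ≅ ℤ^2 ⊕ ℤ/2 ⊕ ℤ/4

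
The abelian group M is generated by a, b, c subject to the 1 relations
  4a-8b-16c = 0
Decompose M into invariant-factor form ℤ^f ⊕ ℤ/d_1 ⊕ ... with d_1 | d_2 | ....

Answer: M ≅ ℤ^2 ⊕ ℤ/4

Derivation:
rank_ℚ(R)=1; free=3−1=2
SNF(R) diag = [4] → torsion [4]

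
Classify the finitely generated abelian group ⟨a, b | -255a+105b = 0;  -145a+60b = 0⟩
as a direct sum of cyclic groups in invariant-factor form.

rank_ℚ(R)=2; free=2−2=0
SNF(R) diag = [5, 15] → torsion [5, 15]

Answer: M ≅ ℤ/5 ⊕ ℤ/15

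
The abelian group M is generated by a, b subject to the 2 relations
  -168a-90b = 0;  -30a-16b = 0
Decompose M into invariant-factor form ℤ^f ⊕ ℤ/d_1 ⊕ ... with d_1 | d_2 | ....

rank_ℚ(R)=2; free=2−2=0
SNF(R) diag = [2, 6] → torsion [2, 6]

Answer: M ≅ ℤ/2 ⊕ ℤ/6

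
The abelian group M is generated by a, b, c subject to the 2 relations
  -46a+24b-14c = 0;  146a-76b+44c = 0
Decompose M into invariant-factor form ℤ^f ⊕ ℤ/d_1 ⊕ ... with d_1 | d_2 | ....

Answer: M ≅ ℤ^1 ⊕ ℤ/2 ⊕ ℤ/2

Derivation:
rank_ℚ(R)=2; free=3−2=1
SNF(R) diag = [2, 2] → torsion [2, 2]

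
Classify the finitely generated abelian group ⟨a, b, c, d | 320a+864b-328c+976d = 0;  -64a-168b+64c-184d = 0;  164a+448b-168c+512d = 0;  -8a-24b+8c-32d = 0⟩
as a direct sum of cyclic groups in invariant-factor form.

Answer: M ≅ ℤ/4 ⊕ ℤ/8 ⊕ ℤ/8 ⊕ ℤ/24

Derivation:
rank_ℚ(R)=4; free=4−4=0
SNF(R) diag = [4, 8, 8, 24] → torsion [4, 8, 8, 24]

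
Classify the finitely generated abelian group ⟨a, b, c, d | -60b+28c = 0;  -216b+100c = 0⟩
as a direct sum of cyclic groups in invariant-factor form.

rank_ℚ(R)=2; free=4−2=2
SNF(R) diag = [4, 12] → torsion [4, 12]

Answer: M ≅ ℤ^2 ⊕ ℤ/4 ⊕ ℤ/12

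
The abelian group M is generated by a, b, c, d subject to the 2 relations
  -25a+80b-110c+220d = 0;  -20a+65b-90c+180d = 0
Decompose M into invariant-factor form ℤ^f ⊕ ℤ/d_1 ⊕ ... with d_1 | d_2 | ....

rank_ℚ(R)=2; free=4−2=2
SNF(R) diag = [5, 5] → torsion [5, 5]

Answer: M ≅ ℤ^2 ⊕ ℤ/5 ⊕ ℤ/5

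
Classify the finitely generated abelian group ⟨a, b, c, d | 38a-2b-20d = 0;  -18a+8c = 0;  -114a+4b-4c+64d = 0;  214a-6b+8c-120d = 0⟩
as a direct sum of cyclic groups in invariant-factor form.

Answer: M ≅ ℤ/2 ⊕ ℤ/2 ⊕ ℤ/4 ⊕ ℤ/12

Derivation:
rank_ℚ(R)=4; free=4−4=0
SNF(R) diag = [2, 2, 4, 12] → torsion [2, 2, 4, 12]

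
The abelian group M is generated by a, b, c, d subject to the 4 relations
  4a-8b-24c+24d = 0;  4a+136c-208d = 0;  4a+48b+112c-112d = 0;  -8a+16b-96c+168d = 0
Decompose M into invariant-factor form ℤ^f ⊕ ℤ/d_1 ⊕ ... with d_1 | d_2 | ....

Answer: M ≅ ℤ/4 ⊕ ℤ/8 ⊕ ℤ/24 ⊕ ℤ/72

Derivation:
rank_ℚ(R)=4; free=4−4=0
SNF(R) diag = [4, 8, 24, 72] → torsion [4, 8, 24, 72]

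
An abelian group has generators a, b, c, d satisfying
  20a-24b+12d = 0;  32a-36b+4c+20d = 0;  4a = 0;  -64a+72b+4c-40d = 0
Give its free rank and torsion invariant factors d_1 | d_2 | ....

rank_ℚ(R)=4; free=4−4=0
SNF(R) diag = [4, 4, 12, 12] → torsion [4, 4, 12, 12]

Answer: M ≅ ℤ/4 ⊕ ℤ/4 ⊕ ℤ/12 ⊕ ℤ/12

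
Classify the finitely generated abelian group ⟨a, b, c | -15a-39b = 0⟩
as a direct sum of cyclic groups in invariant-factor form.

rank_ℚ(R)=1; free=3−1=2
SNF(R) diag = [3] → torsion [3]

Answer: M ≅ ℤ^2 ⊕ ℤ/3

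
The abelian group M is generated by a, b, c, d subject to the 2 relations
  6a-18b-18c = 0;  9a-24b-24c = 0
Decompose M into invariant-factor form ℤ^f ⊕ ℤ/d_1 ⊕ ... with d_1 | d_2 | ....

rank_ℚ(R)=2; free=4−2=2
SNF(R) diag = [3, 6] → torsion [3, 6]

Answer: M ≅ ℤ^2 ⊕ ℤ/3 ⊕ ℤ/6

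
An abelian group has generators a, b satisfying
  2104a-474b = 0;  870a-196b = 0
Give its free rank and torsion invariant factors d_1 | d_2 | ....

Answer: M ≅ ℤ/2 ⊕ ℤ/2

Derivation:
rank_ℚ(R)=2; free=2−2=0
SNF(R) diag = [2, 2] → torsion [2, 2]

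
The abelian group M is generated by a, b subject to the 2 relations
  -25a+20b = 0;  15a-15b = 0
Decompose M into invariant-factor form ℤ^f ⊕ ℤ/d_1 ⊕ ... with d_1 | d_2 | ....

Answer: M ≅ ℤ/5 ⊕ ℤ/15

Derivation:
rank_ℚ(R)=2; free=2−2=0
SNF(R) diag = [5, 15] → torsion [5, 15]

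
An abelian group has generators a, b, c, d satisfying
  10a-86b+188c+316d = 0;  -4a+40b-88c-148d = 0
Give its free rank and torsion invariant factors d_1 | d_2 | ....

rank_ℚ(R)=2; free=4−2=2
SNF(R) diag = [2, 4] → torsion [2, 4]

Answer: M ≅ ℤ^2 ⊕ ℤ/2 ⊕ ℤ/4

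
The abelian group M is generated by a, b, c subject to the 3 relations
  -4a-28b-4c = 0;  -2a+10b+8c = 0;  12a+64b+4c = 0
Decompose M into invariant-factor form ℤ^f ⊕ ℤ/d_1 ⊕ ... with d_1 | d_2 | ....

rank_ℚ(R)=3; free=3−3=0
SNF(R) diag = [2, 4, 4] → torsion [2, 4, 4]

Answer: M ≅ ℤ/2 ⊕ ℤ/4 ⊕ ℤ/4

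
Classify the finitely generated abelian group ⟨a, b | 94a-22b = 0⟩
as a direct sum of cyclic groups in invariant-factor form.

rank_ℚ(R)=1; free=2−1=1
SNF(R) diag = [2] → torsion [2]

Answer: M ≅ ℤ^1 ⊕ ℤ/2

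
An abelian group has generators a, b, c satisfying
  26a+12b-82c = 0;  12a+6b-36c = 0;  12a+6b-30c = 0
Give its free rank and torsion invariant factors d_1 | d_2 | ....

rank_ℚ(R)=3; free=3−3=0
SNF(R) diag = [2, 6, 6] → torsion [2, 6, 6]

Answer: M ≅ ℤ/2 ⊕ ℤ/6 ⊕ ℤ/6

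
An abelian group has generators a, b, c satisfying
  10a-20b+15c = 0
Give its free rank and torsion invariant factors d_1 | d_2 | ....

rank_ℚ(R)=1; free=3−1=2
SNF(R) diag = [5] → torsion [5]

Answer: M ≅ ℤ^2 ⊕ ℤ/5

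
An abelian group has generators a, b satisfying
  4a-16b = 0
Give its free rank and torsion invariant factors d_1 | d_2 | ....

rank_ℚ(R)=1; free=2−1=1
SNF(R) diag = [4] → torsion [4]

Answer: M ≅ ℤ^1 ⊕ ℤ/4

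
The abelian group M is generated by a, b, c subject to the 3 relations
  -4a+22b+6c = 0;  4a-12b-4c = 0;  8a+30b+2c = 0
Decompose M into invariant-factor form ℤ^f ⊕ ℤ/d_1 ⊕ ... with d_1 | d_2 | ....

rank_ℚ(R)=3; free=3−3=0
SNF(R) diag = [2, 4, 4] → torsion [2, 4, 4]

Answer: M ≅ ℤ/2 ⊕ ℤ/4 ⊕ ℤ/4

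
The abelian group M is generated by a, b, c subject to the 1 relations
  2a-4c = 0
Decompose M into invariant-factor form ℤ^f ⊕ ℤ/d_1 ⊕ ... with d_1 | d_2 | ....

rank_ℚ(R)=1; free=3−1=2
SNF(R) diag = [2] → torsion [2]

Answer: M ≅ ℤ^2 ⊕ ℤ/2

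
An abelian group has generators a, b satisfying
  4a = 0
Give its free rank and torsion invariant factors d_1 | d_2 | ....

rank_ℚ(R)=1; free=2−1=1
SNF(R) diag = [4] → torsion [4]

Answer: M ≅ ℤ^1 ⊕ ℤ/4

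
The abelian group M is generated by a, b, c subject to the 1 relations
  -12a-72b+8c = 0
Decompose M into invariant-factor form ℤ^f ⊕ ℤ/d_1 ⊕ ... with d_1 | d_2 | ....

Answer: M ≅ ℤ^2 ⊕ ℤ/4

Derivation:
rank_ℚ(R)=1; free=3−1=2
SNF(R) diag = [4] → torsion [4]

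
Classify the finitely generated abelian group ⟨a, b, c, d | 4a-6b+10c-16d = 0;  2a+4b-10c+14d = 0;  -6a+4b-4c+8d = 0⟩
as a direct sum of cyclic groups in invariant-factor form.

Answer: M ≅ ℤ^1 ⊕ ℤ/2 ⊕ ℤ/2 ⊕ ℤ/2

Derivation:
rank_ℚ(R)=3; free=4−3=1
SNF(R) diag = [2, 2, 2] → torsion [2, 2, 2]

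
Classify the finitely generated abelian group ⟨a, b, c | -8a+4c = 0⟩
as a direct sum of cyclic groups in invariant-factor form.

Answer: M ≅ ℤ^2 ⊕ ℤ/4

Derivation:
rank_ℚ(R)=1; free=3−1=2
SNF(R) diag = [4] → torsion [4]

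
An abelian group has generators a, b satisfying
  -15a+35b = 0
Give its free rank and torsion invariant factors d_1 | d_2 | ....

rank_ℚ(R)=1; free=2−1=1
SNF(R) diag = [5] → torsion [5]

Answer: M ≅ ℤ^1 ⊕ ℤ/5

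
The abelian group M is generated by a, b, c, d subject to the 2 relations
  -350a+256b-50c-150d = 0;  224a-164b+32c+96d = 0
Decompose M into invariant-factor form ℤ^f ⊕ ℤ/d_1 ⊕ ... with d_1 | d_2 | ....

rank_ℚ(R)=2; free=4−2=2
SNF(R) diag = [2, 4] → torsion [2, 4]

Answer: M ≅ ℤ^2 ⊕ ℤ/2 ⊕ ℤ/4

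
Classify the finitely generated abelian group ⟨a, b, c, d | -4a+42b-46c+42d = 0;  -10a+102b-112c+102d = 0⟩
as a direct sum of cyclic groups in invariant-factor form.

Answer: M ≅ ℤ^2 ⊕ ℤ/2 ⊕ ℤ/6

Derivation:
rank_ℚ(R)=2; free=4−2=2
SNF(R) diag = [2, 6] → torsion [2, 6]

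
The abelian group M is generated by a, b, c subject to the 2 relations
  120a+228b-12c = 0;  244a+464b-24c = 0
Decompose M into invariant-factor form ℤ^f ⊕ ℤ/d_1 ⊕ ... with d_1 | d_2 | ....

Answer: M ≅ ℤ^1 ⊕ ℤ/4 ⊕ ℤ/12

Derivation:
rank_ℚ(R)=2; free=3−2=1
SNF(R) diag = [4, 12] → torsion [4, 12]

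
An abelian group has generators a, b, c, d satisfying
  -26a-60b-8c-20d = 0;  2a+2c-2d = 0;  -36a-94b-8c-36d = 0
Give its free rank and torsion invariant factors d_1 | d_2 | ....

rank_ℚ(R)=3; free=4−3=1
SNF(R) diag = [2, 2, 2] → torsion [2, 2, 2]

Answer: M ≅ ℤ^1 ⊕ ℤ/2 ⊕ ℤ/2 ⊕ ℤ/2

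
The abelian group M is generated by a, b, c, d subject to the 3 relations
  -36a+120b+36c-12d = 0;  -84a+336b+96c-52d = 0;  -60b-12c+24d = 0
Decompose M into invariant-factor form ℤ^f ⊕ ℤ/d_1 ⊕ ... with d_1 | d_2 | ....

Answer: M ≅ ℤ^1 ⊕ ℤ/4 ⊕ ℤ/12 ⊕ ℤ/12

Derivation:
rank_ℚ(R)=3; free=4−3=1
SNF(R) diag = [4, 12, 12] → torsion [4, 12, 12]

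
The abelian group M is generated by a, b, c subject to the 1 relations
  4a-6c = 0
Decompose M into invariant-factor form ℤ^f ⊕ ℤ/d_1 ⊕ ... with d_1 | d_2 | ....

rank_ℚ(R)=1; free=3−1=2
SNF(R) diag = [2] → torsion [2]

Answer: M ≅ ℤ^2 ⊕ ℤ/2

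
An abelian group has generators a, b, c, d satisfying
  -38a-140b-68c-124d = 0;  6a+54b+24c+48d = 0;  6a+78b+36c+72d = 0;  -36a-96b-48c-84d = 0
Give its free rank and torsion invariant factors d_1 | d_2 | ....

rank_ℚ(R)=4; free=4−4=0
SNF(R) diag = [2, 6, 12, 12] → torsion [2, 6, 12, 12]

Answer: M ≅ ℤ/2 ⊕ ℤ/6 ⊕ ℤ/12 ⊕ ℤ/12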